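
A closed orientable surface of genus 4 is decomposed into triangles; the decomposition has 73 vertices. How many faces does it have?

χ = 2 − 2·4 = -6, and every face is a triangle so 3F = 2E.
V − E + F = -6 with E = 3F/2 gives 73 − (3/2 − 1)·F = -6, so F = 158 and E = 237.

158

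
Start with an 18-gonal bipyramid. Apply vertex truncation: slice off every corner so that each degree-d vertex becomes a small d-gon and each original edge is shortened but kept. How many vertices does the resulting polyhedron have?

108

The base solid has V = 20, E = 54, F = 36.
Truncation replaces each original edge-end by a new vertex, so V′ = 2E = 108.
Each original edge survives, and each old vertex of degree d contributes d new edges; summing degrees gives Σd = 2E, so E′ = E + 2E = 3E = 162.
Each original face survives and each original vertex becomes one new face: F′ = F + V = 56.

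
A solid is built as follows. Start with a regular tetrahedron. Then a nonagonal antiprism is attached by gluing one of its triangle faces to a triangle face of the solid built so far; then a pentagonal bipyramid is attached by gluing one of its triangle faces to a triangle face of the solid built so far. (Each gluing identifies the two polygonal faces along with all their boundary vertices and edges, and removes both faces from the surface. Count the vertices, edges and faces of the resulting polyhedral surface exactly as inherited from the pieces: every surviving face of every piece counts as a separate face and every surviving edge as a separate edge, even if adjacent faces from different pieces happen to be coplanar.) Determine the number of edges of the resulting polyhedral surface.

51

A regular tetrahedron: V=4, E=6, F=4.
Attach a nonagonal antiprism (V=18, E=36, F=20) along a 3-gon: merge 3 vertices and 3 edges, delete both glued faces → V=19, E=39, F=22.
Attach a pentagonal bipyramid (V=7, E=15, F=10) along a 3-gon: merge 3 vertices and 3 edges, delete both glued faces → V=23, E=51, F=30.
Check: V − E + F = 23 − 51 + 30 = 2.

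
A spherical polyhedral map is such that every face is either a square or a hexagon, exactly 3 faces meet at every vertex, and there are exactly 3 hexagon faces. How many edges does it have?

Let x be the number of squares; then F = 3 + x.
Edge–face incidences: 2E = 6·3 + 4·x = 18 + 4x.
Every vertex has degree 3, so 3V = 2E.
Euler: V − E + F = 2 ⇒ (2E)/3 − E + (3 + x) = 2.
Multiply by 6: 2·(2E) − 3·(2E) + 6·(3 + x) = 12, i.e. 18 + 6x − (18 + 4x) = 12.
Collecting terms: 2x = 12, so x = 6.
Then 2E = 18 + 4·6 = 42, so E = 21, V = 2E/3 = 14, F = 3 + 6 = 9.

21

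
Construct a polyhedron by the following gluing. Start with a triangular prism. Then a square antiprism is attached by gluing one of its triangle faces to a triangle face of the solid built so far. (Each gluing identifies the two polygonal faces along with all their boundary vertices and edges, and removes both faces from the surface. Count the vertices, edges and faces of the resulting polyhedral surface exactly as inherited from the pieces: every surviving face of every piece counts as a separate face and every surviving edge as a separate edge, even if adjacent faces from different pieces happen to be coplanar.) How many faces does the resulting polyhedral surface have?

13

A triangular prism: V=6, E=9, F=5.
Attach a square antiprism (V=8, E=16, F=10) along a 3-gon: merge 3 vertices and 3 edges, delete both glued faces → V=11, E=22, F=13.
Check: V − E + F = 11 − 22 + 13 = 2.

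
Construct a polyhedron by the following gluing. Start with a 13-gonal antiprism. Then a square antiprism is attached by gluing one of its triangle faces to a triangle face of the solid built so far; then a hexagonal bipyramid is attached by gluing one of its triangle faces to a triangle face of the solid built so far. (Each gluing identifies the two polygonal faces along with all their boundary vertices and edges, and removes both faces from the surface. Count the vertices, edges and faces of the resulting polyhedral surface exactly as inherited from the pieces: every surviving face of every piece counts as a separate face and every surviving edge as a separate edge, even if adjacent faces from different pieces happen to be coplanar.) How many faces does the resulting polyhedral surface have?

A 13-gonal antiprism: V=26, E=52, F=28.
Attach a square antiprism (V=8, E=16, F=10) along a 3-gon: merge 3 vertices and 3 edges, delete both glued faces → V=31, E=65, F=36.
Attach a hexagonal bipyramid (V=8, E=18, F=12) along a 3-gon: merge 3 vertices and 3 edges, delete both glued faces → V=36, E=80, F=46.
Check: V − E + F = 36 − 80 + 46 = 2.

46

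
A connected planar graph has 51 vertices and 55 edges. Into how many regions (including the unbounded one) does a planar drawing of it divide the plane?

6

Euler's formula for a connected plane graph: V − E + F = 2, so F = 2 − 51 + 55 = 6.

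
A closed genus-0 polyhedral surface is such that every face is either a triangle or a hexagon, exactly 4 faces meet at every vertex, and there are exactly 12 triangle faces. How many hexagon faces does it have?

2

Let x be the number of hexagons; then F = 12 + x.
Edge–face incidences: 2E = 3·12 + 6·x = 36 + 6x.
Every vertex has degree 4, so 4V = 2E.
Euler: V − E + F = 2 ⇒ (2E)/4 − E + (12 + x) = 2.
Multiply by 8: 2·(2E) − 4·(2E) + 8·(12 + x) = 16, i.e. 96 + 8x − 2·(36 + 6x) = 16.
Collecting terms: −4x + 24 = 16, so −4x = −8, so x = 2.
Then 2E = 36 + 6·2 = 48, so E = 24, V = 2E/4 = 12, F = 12 + 2 = 14.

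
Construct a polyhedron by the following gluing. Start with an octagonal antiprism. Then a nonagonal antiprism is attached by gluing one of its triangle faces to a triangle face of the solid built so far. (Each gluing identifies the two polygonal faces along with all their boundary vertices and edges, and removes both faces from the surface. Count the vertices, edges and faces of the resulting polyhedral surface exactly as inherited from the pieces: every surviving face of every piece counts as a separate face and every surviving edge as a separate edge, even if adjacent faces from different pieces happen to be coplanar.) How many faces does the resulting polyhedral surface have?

An octagonal antiprism: V=16, E=32, F=18.
Attach a nonagonal antiprism (V=18, E=36, F=20) along a 3-gon: merge 3 vertices and 3 edges, delete both glued faces → V=31, E=65, F=36.
Check: V − E + F = 31 − 65 + 36 = 2.

36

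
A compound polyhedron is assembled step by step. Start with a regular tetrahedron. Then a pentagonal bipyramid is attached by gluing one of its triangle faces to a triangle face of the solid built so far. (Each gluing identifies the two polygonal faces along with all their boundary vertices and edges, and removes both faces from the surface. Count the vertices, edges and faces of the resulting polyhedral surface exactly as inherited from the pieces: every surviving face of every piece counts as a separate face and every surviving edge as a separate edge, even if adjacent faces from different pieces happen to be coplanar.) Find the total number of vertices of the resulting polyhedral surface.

8

A regular tetrahedron: V=4, E=6, F=4.
Attach a pentagonal bipyramid (V=7, E=15, F=10) along a 3-gon: merge 3 vertices and 3 edges, delete both glued faces → V=8, E=18, F=12.
Check: V − E + F = 8 − 18 + 12 = 2.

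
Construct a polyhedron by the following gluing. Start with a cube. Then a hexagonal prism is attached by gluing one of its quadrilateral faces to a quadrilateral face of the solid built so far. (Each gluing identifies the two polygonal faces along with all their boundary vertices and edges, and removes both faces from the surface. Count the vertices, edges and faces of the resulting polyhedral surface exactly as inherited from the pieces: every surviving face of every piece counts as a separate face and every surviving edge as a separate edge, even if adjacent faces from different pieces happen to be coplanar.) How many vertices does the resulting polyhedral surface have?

A cube: V=8, E=12, F=6.
Attach a hexagonal prism (V=12, E=18, F=8) along a 4-gon: merge 4 vertices and 4 edges, delete both glued faces → V=16, E=26, F=12.
Check: V − E + F = 16 − 26 + 12 = 2.

16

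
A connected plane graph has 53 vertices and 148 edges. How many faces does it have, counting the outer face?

97

Euler's formula for a connected plane graph: V − E + F = 2, so F = 2 − 53 + 148 = 97.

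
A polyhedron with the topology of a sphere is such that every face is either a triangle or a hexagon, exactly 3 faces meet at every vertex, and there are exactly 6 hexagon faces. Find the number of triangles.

Let x be the number of triangles; then F = 6 + x.
Edge–face incidences: 2E = 6·6 + 3·x = 36 + 3x.
Every vertex has degree 3, so 3V = 2E.
Euler: V − E + F = 2 ⇒ (2E)/3 − E + (6 + x) = 2.
Multiply by 6: 2·(2E) − 3·(2E) + 6·(6 + x) = 12, i.e. 36 + 6x − (36 + 3x) = 12.
Collecting terms: 3x = 12, so x = 4.
Then 2E = 36 + 3·4 = 48, so E = 24, V = 2E/3 = 16, F = 6 + 4 = 10.

4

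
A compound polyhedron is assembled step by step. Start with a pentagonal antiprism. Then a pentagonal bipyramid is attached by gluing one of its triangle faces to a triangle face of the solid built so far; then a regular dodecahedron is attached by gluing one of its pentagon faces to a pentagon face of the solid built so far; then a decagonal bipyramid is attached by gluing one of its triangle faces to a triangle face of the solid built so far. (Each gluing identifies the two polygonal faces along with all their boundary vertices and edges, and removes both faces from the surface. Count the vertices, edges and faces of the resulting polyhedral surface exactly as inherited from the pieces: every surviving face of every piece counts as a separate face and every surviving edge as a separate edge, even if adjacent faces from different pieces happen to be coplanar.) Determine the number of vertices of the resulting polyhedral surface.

38

A pentagonal antiprism: V=10, E=20, F=12.
Attach a pentagonal bipyramid (V=7, E=15, F=10) along a 3-gon: merge 3 vertices and 3 edges, delete both glued faces → V=14, E=32, F=20.
Attach a regular dodecahedron (V=20, E=30, F=12) along a 5-gon: merge 5 vertices and 5 edges, delete both glued faces → V=29, E=57, F=30.
Attach a decagonal bipyramid (V=12, E=30, F=20) along a 3-gon: merge 3 vertices and 3 edges, delete both glued faces → V=38, E=84, F=48.
Check: V − E + F = 38 − 84 + 48 = 2.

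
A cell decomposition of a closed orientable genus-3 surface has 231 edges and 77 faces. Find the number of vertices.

For a closed orientable surface of genus 3, χ = 2 − 2·3 = -4.
V = -4 + E − F = -4 + 231 − 77 = 150.

150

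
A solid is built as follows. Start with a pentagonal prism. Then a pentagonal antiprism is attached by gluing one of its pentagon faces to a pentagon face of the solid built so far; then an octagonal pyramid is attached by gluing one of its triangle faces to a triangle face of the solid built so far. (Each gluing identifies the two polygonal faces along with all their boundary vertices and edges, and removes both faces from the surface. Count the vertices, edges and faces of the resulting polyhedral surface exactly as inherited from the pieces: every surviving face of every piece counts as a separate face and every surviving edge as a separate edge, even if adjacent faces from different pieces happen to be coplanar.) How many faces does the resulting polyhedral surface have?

A pentagonal prism: V=10, E=15, F=7.
Attach a pentagonal antiprism (V=10, E=20, F=12) along a 5-gon: merge 5 vertices and 5 edges, delete both glued faces → V=15, E=30, F=17.
Attach an octagonal pyramid (V=9, E=16, F=9) along a 3-gon: merge 3 vertices and 3 edges, delete both glued faces → V=21, E=43, F=24.
Check: V − E + F = 21 − 43 + 24 = 2.

24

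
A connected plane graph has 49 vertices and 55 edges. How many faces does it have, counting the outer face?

Euler's formula for a connected plane graph: V − E + F = 2, so F = 2 − 49 + 55 = 8.

8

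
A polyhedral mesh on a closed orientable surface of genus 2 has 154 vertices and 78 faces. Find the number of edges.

For a closed orientable surface of genus 2, χ = 2 − 2·2 = -2.
E = V + F − (-2) = 154 + 78 − (-2) = 234.

234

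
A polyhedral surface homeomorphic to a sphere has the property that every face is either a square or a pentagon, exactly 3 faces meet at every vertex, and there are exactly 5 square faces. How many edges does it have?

15

Let x be the number of pentagons; then F = 5 + x.
Edge–face incidences: 2E = 4·5 + 5·x = 20 + 5x.
Every vertex has degree 3, so 3V = 2E.
Euler: V − E + F = 2 ⇒ (2E)/3 − E + (5 + x) = 2.
Multiply by 6: 2·(2E) − 3·(2E) + 6·(5 + x) = 12, i.e. 30 + 6x − (20 + 5x) = 12.
Collecting terms: x + 10 = 12, so x = 2.
Then 2E = 20 + 5·2 = 30, so E = 15, V = 2E/3 = 10, F = 5 + 2 = 7.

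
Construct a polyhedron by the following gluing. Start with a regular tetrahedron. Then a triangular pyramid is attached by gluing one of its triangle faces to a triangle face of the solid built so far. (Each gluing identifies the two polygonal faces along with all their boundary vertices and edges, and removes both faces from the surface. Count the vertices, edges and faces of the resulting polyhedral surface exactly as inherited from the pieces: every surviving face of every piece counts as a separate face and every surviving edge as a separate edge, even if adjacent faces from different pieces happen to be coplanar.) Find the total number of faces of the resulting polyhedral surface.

A regular tetrahedron: V=4, E=6, F=4.
Attach a triangular pyramid (V=4, E=6, F=4) along a 3-gon: merge 3 vertices and 3 edges, delete both glued faces → V=5, E=9, F=6.
Check: V − E + F = 5 − 9 + 6 = 2.

6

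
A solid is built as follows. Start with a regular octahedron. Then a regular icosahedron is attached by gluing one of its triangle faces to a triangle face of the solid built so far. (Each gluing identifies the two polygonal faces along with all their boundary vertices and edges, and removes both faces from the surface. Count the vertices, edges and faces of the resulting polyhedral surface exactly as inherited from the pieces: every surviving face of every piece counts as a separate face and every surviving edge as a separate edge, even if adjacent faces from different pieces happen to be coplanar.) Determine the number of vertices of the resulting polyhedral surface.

A regular octahedron: V=6, E=12, F=8.
Attach a regular icosahedron (V=12, E=30, F=20) along a 3-gon: merge 3 vertices and 3 edges, delete both glued faces → V=15, E=39, F=26.
Check: V − E + F = 15 − 39 + 26 = 2.

15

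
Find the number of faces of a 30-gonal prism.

A prism on an n-gon has two n-gon bases and n rectangular sides: V = 2·30 = 60, E = 3·30 = 90, F = 30 + 2 = 32.

32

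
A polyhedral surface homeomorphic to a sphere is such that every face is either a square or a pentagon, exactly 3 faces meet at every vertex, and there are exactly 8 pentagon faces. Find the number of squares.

2

Let x be the number of squares; then F = 8 + x.
Edge–face incidences: 2E = 5·8 + 4·x = 40 + 4x.
Every vertex has degree 3, so 3V = 2E.
Euler: V − E + F = 2 ⇒ (2E)/3 − E + (8 + x) = 2.
Multiply by 6: 2·(2E) − 3·(2E) + 6·(8 + x) = 12, i.e. 48 + 6x − (40 + 4x) = 12.
Collecting terms: 2x + 8 = 12, so 2x = 4, so x = 2.
Then 2E = 40 + 4·2 = 48, so E = 24, V = 2E/3 = 16, F = 8 + 2 = 10.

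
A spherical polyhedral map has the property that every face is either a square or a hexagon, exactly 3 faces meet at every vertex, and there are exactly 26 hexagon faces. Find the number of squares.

6

Let x be the number of squares; then F = 26 + x.
Edge–face incidences: 2E = 6·26 + 4·x = 156 + 4x.
Every vertex has degree 3, so 3V = 2E.
Euler: V − E + F = 2 ⇒ (2E)/3 − E + (26 + x) = 2.
Multiply by 6: 2·(2E) − 3·(2E) + 6·(26 + x) = 12, i.e. 156 + 6x − (156 + 4x) = 12.
Collecting terms: 2x = 12, so x = 6.
Then 2E = 156 + 4·6 = 180, so E = 90, V = 2E/3 = 60, F = 26 + 6 = 32.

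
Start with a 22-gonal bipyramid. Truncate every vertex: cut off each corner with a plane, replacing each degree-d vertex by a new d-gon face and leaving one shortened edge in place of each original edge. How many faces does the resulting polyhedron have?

The base solid has V = 24, E = 66, F = 44.
Truncation replaces each original edge-end by a new vertex, so V′ = 2E = 132.
Each original edge survives, and each old vertex of degree d contributes d new edges; summing degrees gives Σd = 2E, so E′ = E + 2E = 3E = 198.
Each original face survives and each original vertex becomes one new face: F′ = F + V = 68.

68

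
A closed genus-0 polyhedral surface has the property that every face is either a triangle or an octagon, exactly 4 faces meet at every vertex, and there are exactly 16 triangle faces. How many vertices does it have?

Let x be the number of octagons; then F = 16 + x.
Edge–face incidences: 2E = 3·16 + 8·x = 48 + 8x.
Every vertex has degree 4, so 4V = 2E.
Euler: V − E + F = 2 ⇒ (2E)/4 − E + (16 + x) = 2.
Multiply by 8: 2·(2E) − 4·(2E) + 8·(16 + x) = 16, i.e. 128 + 8x − 2·(48 + 8x) = 16.
Collecting terms: −8x + 32 = 16, so −8x = −16, so x = 2.
Then 2E = 48 + 8·2 = 64, so E = 32, V = 2E/4 = 16, F = 16 + 2 = 18.

16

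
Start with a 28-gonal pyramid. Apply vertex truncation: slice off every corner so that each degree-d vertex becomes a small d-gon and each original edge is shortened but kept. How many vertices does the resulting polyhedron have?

The base solid has V = 29, E = 56, F = 29.
Truncation replaces each original edge-end by a new vertex, so V′ = 2E = 112.
Each original edge survives, and each old vertex of degree d contributes d new edges; summing degrees gives Σd = 2E, so E′ = E + 2E = 3E = 168.
Each original face survives and each original vertex becomes one new face: F′ = F + V = 58.

112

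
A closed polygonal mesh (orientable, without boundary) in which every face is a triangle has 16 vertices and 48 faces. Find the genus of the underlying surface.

5

Every face is a triangle, so 2E = 3·48 = 144, giving E = 72.
χ = V − E + F = 16 − 72 + 48 = -8.
For a closed orientable surface χ = 2 − 2g, so g = (2 − (-8))/2 = 5.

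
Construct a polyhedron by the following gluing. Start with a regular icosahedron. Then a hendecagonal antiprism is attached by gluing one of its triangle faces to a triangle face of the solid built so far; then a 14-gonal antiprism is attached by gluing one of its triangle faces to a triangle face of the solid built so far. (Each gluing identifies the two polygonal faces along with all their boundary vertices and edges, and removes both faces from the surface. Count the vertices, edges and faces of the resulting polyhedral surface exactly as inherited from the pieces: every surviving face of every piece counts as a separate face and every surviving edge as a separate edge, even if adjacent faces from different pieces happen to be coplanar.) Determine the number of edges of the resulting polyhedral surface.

124

A regular icosahedron: V=12, E=30, F=20.
Attach a hendecagonal antiprism (V=22, E=44, F=24) along a 3-gon: merge 3 vertices and 3 edges, delete both glued faces → V=31, E=71, F=42.
Attach a 14-gonal antiprism (V=28, E=56, F=30) along a 3-gon: merge 3 vertices and 3 edges, delete both glued faces → V=56, E=124, F=70.
Check: V − E + F = 56 − 124 + 70 = 2.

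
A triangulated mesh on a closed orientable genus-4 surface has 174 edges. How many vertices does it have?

χ = 2 − 2·4 = -6, and every face is a triangle so 3F = 2E.
F = 2E/3 = 116. Then V = -6 + E − F = -6 + 174 − 116 = 52.

52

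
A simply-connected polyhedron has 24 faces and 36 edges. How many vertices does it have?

Here V − E + F = 2.
V = 2 + E − F = 2 + 36 − 24 = 14.

14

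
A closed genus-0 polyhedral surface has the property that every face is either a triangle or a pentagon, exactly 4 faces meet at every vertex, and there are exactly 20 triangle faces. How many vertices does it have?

Let x be the number of pentagons; then F = 20 + x.
Edge–face incidences: 2E = 3·20 + 5·x = 60 + 5x.
Every vertex has degree 4, so 4V = 2E.
Euler: V − E + F = 2 ⇒ (2E)/4 − E + (20 + x) = 2.
Multiply by 8: 2·(2E) − 4·(2E) + 8·(20 + x) = 16, i.e. 160 + 8x − 2·(60 + 5x) = 16.
Collecting terms: −2x + 40 = 16, so −2x = −24, so x = 12.
Then 2E = 60 + 5·12 = 120, so E = 60, V = 2E/4 = 30, F = 20 + 12 = 32.

30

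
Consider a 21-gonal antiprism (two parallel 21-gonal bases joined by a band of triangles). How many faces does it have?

44

An antiprism on an n-gon has two n-gon caps and 2n triangles: V = 2·21 = 42, E = 4·21 = 84, F = 2·21 + 2 = 44.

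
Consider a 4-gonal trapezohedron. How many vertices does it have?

The n-trapezohedron (dual of the n-antiprism) has V = 2·4 + 2 = 10, E = 4·4 = 16, F = 2·4 = 8.
Check: V − E + F = 10 − 16 + 8 = 2.

10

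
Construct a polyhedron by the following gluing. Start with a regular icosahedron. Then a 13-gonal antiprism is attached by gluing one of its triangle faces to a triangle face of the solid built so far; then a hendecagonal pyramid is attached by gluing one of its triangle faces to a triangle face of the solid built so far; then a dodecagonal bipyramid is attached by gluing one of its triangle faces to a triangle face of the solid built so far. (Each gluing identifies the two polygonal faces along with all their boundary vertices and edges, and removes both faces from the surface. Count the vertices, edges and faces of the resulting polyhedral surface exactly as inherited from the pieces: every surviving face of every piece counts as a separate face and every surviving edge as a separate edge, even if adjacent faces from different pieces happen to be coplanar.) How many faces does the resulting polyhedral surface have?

A regular icosahedron: V=12, E=30, F=20.
Attach a 13-gonal antiprism (V=26, E=52, F=28) along a 3-gon: merge 3 vertices and 3 edges, delete both glued faces → V=35, E=79, F=46.
Attach a hendecagonal pyramid (V=12, E=22, F=12) along a 3-gon: merge 3 vertices and 3 edges, delete both glued faces → V=44, E=98, F=56.
Attach a dodecagonal bipyramid (V=14, E=36, F=24) along a 3-gon: merge 3 vertices and 3 edges, delete both glued faces → V=55, E=131, F=78.
Check: V − E + F = 55 − 131 + 78 = 2.

78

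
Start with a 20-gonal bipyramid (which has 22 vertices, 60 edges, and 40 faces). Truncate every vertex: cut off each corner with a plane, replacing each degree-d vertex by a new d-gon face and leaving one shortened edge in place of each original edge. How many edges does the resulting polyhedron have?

180

Truncation replaces each original edge-end by a new vertex, so V′ = 2E = 120.
Each original edge survives, and each old vertex of degree d contributes d new edges; summing degrees gives Σd = 2E, so E′ = E + 2E = 3E = 180.
Each original face survives and each original vertex becomes one new face: F′ = F + V = 62.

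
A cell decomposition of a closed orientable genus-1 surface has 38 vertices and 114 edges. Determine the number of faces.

76

For a closed orientable surface of genus 1, χ = 2 − 2·1 = 0.
F = 0 − V + E = 0 − 38 + 114 = 76.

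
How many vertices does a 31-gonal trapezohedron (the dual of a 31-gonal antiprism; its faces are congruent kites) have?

64

The n-trapezohedron (dual of the n-antiprism) has V = 2·31 + 2 = 64, E = 4·31 = 124, F = 2·31 = 62.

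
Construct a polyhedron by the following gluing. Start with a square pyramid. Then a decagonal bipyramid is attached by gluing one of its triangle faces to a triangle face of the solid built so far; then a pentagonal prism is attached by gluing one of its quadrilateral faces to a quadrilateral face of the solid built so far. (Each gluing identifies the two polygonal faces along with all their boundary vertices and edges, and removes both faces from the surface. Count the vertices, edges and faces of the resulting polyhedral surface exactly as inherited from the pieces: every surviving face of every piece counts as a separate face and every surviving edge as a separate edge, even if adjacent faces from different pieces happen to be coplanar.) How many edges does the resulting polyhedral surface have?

A square pyramid: V=5, E=8, F=5.
Attach a decagonal bipyramid (V=12, E=30, F=20) along a 3-gon: merge 3 vertices and 3 edges, delete both glued faces → V=14, E=35, F=23.
Attach a pentagonal prism (V=10, E=15, F=7) along a 4-gon: merge 4 vertices and 4 edges, delete both glued faces → V=20, E=46, F=28.
Check: V − E + F = 20 − 46 + 28 = 2.

46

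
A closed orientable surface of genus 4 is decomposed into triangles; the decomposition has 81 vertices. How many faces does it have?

χ = 2 − 2·4 = -6, and every face is a triangle so 3F = 2E.
V − E + F = -6 with E = 3F/2 gives 81 − (3/2 − 1)·F = -6, so F = 174 and E = 261.

174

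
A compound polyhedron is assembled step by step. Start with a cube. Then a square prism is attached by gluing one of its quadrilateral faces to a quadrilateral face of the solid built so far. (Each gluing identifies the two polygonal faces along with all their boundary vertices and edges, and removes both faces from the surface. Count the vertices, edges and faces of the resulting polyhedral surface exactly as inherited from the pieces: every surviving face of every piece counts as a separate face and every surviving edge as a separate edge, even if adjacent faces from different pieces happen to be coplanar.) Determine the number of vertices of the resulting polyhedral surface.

A cube: V=8, E=12, F=6.
Attach a square prism (V=8, E=12, F=6) along a 4-gon: merge 4 vertices and 4 edges, delete both glued faces → V=12, E=20, F=10.
Check: V − E + F = 12 − 20 + 10 = 2.

12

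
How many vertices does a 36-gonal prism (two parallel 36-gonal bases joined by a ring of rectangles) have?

A prism on an n-gon has two n-gon bases and n rectangular sides: V = 2·36 = 72, E = 3·36 = 108, F = 36 + 2 = 38.

72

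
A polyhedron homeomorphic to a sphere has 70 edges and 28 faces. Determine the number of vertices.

44

Here V − E + F = 2.
V = 2 + E − F = 2 + 70 − 28 = 44.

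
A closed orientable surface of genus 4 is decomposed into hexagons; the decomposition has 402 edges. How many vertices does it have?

χ = 2 − 2·4 = -6, and every face is a hexagon so 6F = 2E.
F = 2E/6 = 134. Then V = -6 + E − F = -6 + 402 − 134 = 262.

262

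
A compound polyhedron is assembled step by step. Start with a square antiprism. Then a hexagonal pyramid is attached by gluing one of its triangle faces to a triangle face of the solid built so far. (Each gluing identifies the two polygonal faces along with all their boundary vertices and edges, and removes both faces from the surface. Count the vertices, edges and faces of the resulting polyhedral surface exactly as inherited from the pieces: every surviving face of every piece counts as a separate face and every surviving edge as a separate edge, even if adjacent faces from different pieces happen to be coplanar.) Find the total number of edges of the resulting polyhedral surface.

25

A square antiprism: V=8, E=16, F=10.
Attach a hexagonal pyramid (V=7, E=12, F=7) along a 3-gon: merge 3 vertices and 3 edges, delete both glued faces → V=12, E=25, F=15.
Check: V − E + F = 12 − 25 + 15 = 2.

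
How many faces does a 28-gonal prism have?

30

A prism on an n-gon has two n-gon bases and n rectangular sides: V = 2·28 = 56, E = 3·28 = 84, F = 28 + 2 = 30.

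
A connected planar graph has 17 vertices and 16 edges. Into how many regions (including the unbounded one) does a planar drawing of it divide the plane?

Euler's formula for a connected plane graph: V − E + F = 2, so F = 2 − 17 + 16 = 1.

1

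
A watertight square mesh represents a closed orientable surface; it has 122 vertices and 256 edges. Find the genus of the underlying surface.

4

Every face is a square and each edge borders two faces, so 4F = 2·256, giving F = 128.
χ = V − E + F = 122 − 256 + 128 = -6.
For a closed orientable surface χ = 2 − 2g, so g = (2 − (-6))/2 = 4.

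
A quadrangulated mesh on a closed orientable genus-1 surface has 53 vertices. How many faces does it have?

χ = 2 − 2·1 = 0, and every face is a square so 4F = 2E.
V − E + F = 0 with E = 4F/2 gives 53 − (4/2 − 1)·F = 0, so F = 53 and E = 106.

53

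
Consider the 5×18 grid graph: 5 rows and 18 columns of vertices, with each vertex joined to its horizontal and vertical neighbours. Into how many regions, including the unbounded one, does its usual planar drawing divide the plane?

69

The grid has V = 5·18 = 90 vertices and E = 5·17 + 18·4 = 157 edges.
F = 2 − V + E = 2 − 90 + 157 = 69.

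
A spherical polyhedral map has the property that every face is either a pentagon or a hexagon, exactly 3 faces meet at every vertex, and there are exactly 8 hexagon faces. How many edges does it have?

Let x be the number of pentagons; then F = 8 + x.
Edge–face incidences: 2E = 6·8 + 5·x = 48 + 5x.
Every vertex has degree 3, so 3V = 2E.
Euler: V − E + F = 2 ⇒ (2E)/3 − E + (8 + x) = 2.
Multiply by 6: 2·(2E) − 3·(2E) + 6·(8 + x) = 12, i.e. 48 + 6x − (48 + 5x) = 12.
Collecting terms: x = 12.
Then 2E = 48 + 5·12 = 108, so E = 54, V = 2E/3 = 36, F = 8 + 12 = 20.

54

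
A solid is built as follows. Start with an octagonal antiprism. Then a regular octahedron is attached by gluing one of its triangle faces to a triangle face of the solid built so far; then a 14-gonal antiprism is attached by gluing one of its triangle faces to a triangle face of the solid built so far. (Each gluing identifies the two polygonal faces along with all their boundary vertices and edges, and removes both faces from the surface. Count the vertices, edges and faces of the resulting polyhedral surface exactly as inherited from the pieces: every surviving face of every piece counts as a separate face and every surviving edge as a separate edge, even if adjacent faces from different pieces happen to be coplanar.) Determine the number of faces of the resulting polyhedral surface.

An octagonal antiprism: V=16, E=32, F=18.
Attach a regular octahedron (V=6, E=12, F=8) along a 3-gon: merge 3 vertices and 3 edges, delete both glued faces → V=19, E=41, F=24.
Attach a 14-gonal antiprism (V=28, E=56, F=30) along a 3-gon: merge 3 vertices and 3 edges, delete both glued faces → V=44, E=94, F=52.
Check: V − E + F = 44 − 94 + 52 = 2.

52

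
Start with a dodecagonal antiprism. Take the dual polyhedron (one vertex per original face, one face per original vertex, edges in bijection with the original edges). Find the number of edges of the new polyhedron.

The base solid has V = 24, E = 48, F = 26.
The dual swaps V and F and preserves E: V′ = F = 26, E′ = E = 48, F′ = V = 24.

48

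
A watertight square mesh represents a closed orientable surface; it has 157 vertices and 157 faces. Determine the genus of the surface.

Every face is a square, so 2E = 4·157 = 628, giving E = 314.
χ = V − E + F = 157 − 314 + 157 = 0.
For a closed orientable surface χ = 2 − 2g, so g = (2 − (0))/2 = 1.

1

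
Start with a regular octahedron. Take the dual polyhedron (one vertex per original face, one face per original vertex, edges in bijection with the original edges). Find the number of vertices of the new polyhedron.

The base solid has V = 6, E = 12, F = 8.
The dual swaps V and F and preserves E: V′ = F = 8, E′ = E = 12, F′ = V = 6.

8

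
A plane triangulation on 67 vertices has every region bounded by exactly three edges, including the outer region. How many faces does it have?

In a plane triangulation 3F = 2E and V − E + F = 2, so F = 2V − 4 = 2·67 − 4 = 130.

130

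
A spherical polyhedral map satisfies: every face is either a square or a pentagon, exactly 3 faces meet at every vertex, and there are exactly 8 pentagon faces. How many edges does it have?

24

Let x be the number of squares; then F = 8 + x.
Edge–face incidences: 2E = 5·8 + 4·x = 40 + 4x.
Every vertex has degree 3, so 3V = 2E.
Euler: V − E + F = 2 ⇒ (2E)/3 − E + (8 + x) = 2.
Multiply by 6: 2·(2E) − 3·(2E) + 6·(8 + x) = 12, i.e. 48 + 6x − (40 + 4x) = 12.
Collecting terms: 2x + 8 = 12, so 2x = 4, so x = 2.
Then 2E = 40 + 4·2 = 48, so E = 24, V = 2E/3 = 16, F = 8 + 2 = 10.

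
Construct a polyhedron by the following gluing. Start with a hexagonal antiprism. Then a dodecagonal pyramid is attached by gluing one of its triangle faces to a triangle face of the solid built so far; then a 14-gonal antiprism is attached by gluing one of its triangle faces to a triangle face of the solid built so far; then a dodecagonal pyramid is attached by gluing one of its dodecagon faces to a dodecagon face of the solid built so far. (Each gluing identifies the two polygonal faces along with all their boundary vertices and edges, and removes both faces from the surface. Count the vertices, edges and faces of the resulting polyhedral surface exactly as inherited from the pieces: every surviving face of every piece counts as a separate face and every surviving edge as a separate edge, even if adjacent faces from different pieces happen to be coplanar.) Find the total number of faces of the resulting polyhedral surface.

64

A hexagonal antiprism: V=12, E=24, F=14.
Attach a dodecagonal pyramid (V=13, E=24, F=13) along a 3-gon: merge 3 vertices and 3 edges, delete both glued faces → V=22, E=45, F=25.
Attach a 14-gonal antiprism (V=28, E=56, F=30) along a 3-gon: merge 3 vertices and 3 edges, delete both glued faces → V=47, E=98, F=53.
Attach a dodecagonal pyramid (V=13, E=24, F=13) along a 12-gon: merge 12 vertices and 12 edges, delete both glued faces → V=48, E=110, F=64.
Check: V − E + F = 48 − 110 + 64 = 2.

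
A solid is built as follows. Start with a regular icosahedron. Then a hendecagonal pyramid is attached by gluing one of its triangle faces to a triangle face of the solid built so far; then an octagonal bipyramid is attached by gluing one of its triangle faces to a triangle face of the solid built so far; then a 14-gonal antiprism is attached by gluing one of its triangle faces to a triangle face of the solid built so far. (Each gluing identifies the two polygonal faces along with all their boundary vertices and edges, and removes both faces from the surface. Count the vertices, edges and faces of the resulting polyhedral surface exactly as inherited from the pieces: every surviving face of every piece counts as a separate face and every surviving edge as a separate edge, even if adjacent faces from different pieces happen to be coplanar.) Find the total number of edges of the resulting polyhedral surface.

A regular icosahedron: V=12, E=30, F=20.
Attach a hendecagonal pyramid (V=12, E=22, F=12) along a 3-gon: merge 3 vertices and 3 edges, delete both glued faces → V=21, E=49, F=30.
Attach an octagonal bipyramid (V=10, E=24, F=16) along a 3-gon: merge 3 vertices and 3 edges, delete both glued faces → V=28, E=70, F=44.
Attach a 14-gonal antiprism (V=28, E=56, F=30) along a 3-gon: merge 3 vertices and 3 edges, delete both glued faces → V=53, E=123, F=72.
Check: V − E + F = 53 − 123 + 72 = 2.

123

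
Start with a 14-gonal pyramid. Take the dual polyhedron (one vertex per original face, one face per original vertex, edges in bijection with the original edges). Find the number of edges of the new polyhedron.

The base solid has V = 15, E = 28, F = 15.
The dual swaps V and F and preserves E: V′ = F = 15, E′ = E = 28, F′ = V = 15.

28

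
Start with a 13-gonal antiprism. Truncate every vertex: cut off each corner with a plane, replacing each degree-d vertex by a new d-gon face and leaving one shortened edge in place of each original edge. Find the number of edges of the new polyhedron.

156

The base solid has V = 26, E = 52, F = 28.
Truncation replaces each original edge-end by a new vertex, so V′ = 2E = 104.
Each original edge survives, and each old vertex of degree d contributes d new edges; summing degrees gives Σd = 2E, so E′ = E + 2E = 3E = 156.
Each original face survives and each original vertex becomes one new face: F′ = F + V = 54.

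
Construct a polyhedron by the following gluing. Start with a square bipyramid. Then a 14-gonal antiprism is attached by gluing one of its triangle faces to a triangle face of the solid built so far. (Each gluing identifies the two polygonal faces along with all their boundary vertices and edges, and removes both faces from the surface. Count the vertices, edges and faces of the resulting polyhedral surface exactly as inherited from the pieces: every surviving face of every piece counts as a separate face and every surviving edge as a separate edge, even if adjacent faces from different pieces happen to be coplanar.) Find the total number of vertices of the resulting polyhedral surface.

31

A square bipyramid: V=6, E=12, F=8.
Attach a 14-gonal antiprism (V=28, E=56, F=30) along a 3-gon: merge 3 vertices and 3 edges, delete both glued faces → V=31, E=65, F=36.
Check: V − E + F = 31 − 65 + 36 = 2.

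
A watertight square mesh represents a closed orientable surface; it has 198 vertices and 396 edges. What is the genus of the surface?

1

Every face is a square and each edge borders two faces, so 4F = 2·396, giving F = 198.
χ = V − E + F = 198 − 396 + 198 = 0.
For a closed orientable surface χ = 2 − 2g, so g = (2 − (0))/2 = 1.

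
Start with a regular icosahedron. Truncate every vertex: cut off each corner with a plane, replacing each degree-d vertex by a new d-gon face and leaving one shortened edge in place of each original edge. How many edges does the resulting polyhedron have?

The base solid has V = 12, E = 30, F = 20.
Truncation replaces each original edge-end by a new vertex, so V′ = 2E = 60.
Each original edge survives, and each old vertex of degree d contributes d new edges; summing degrees gives Σd = 2E, so E′ = E + 2E = 3E = 90.
Each original face survives and each original vertex becomes one new face: F′ = F + V = 32.

90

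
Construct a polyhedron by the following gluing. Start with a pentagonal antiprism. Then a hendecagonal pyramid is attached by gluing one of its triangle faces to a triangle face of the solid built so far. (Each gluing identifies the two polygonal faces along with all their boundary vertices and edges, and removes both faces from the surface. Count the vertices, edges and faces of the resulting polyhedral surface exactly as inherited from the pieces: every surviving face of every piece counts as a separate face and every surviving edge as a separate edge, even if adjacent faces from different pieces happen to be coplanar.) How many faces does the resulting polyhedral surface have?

A pentagonal antiprism: V=10, E=20, F=12.
Attach a hendecagonal pyramid (V=12, E=22, F=12) along a 3-gon: merge 3 vertices and 3 edges, delete both glued faces → V=19, E=39, F=22.
Check: V − E + F = 19 − 39 + 22 = 2.

22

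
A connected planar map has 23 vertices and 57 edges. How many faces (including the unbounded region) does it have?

Euler's formula for a connected plane graph: V − E + F = 2, so F = 2 − 23 + 57 = 36.

36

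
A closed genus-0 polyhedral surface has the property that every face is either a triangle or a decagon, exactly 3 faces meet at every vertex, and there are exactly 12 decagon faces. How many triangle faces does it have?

Let x be the number of triangles; then F = 12 + x.
Edge–face incidences: 2E = 10·12 + 3·x = 120 + 3x.
Every vertex has degree 3, so 3V = 2E.
Euler: V − E + F = 2 ⇒ (2E)/3 − E + (12 + x) = 2.
Multiply by 6: 2·(2E) − 3·(2E) + 6·(12 + x) = 12, i.e. 72 + 6x − (120 + 3x) = 12.
Collecting terms: 3x − 48 = 12, so 3x = 60, so x = 20.
Then 2E = 120 + 3·20 = 180, so E = 90, V = 2E/3 = 60, F = 12 + 20 = 32.

20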